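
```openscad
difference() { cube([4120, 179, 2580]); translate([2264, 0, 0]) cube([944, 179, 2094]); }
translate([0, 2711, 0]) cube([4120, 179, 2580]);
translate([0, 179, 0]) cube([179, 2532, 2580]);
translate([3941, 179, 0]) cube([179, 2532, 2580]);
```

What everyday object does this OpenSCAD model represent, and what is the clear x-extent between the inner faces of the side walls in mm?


A single room. The interior width is 3762 mm.

Four walls enclosing a rectangle with a door in the front wall — a room. Outside width 4120 minus two 179 mm walls gives 3762 mm.


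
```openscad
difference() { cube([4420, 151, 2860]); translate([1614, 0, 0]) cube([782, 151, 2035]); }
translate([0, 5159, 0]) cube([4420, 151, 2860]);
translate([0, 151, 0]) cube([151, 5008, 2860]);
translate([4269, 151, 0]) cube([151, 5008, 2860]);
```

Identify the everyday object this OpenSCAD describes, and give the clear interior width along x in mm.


A single room. The interior width is 4118 mm.

Four walls enclosing a rectangle with a door in the front wall — a room. Outside width 4420 minus two 151 mm walls gives 4118 mm.


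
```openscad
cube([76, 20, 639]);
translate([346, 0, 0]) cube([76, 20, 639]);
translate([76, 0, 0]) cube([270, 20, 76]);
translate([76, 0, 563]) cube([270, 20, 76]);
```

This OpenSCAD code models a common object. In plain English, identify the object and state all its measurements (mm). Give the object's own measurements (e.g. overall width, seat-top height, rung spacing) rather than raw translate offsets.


A rectangular picture frame lying in the x–z plane (depth along y). The opening is 270 mm wide (x) by 487 mm tall (z), surrounded by a border 76 mm wide on all four sides. The frame is 20 mm deep and is made of two full-height vertical stiles with two horizontal rails fitted between them.


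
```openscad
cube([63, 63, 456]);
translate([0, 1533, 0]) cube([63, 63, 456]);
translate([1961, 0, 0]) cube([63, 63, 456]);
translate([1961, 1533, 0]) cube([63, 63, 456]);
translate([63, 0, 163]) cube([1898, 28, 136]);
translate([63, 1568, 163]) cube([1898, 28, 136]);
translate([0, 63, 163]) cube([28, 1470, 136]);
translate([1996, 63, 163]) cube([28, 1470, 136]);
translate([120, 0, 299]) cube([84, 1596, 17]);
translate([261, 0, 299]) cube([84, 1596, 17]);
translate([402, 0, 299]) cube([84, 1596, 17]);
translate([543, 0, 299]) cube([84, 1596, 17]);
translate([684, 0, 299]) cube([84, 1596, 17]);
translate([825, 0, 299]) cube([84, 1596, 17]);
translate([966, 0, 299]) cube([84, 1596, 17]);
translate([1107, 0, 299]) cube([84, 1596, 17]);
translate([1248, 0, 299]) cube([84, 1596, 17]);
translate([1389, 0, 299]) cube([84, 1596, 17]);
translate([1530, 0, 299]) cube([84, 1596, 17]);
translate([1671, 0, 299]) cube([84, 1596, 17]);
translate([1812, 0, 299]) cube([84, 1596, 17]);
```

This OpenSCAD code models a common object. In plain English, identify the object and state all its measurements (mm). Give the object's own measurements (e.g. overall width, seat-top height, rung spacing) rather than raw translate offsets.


A bed frame 2024 mm long (x) by 1596 mm wide (y). Four 63×63 mm corner posts, 456 mm tall, at the corners of the footprint. Four rails of 28 mm thickness and 136 mm height run between adjacent posts with their undersides at z = 163 mm, their outer faces flush with the outside of the frame (the two x-running rails run between the posts' inner faces; the two y-running rails run between the posts' inner faces). 13 slats, each 84 mm wide (x) and 17 mm thick, lie across the top of the two x-running rails, running the full 1596 mm width of the frame in y; along x they sit between the end posts with a 57 mm gap after the −x posts and between neighbouring slats, leaving 65 mm before the +x posts.


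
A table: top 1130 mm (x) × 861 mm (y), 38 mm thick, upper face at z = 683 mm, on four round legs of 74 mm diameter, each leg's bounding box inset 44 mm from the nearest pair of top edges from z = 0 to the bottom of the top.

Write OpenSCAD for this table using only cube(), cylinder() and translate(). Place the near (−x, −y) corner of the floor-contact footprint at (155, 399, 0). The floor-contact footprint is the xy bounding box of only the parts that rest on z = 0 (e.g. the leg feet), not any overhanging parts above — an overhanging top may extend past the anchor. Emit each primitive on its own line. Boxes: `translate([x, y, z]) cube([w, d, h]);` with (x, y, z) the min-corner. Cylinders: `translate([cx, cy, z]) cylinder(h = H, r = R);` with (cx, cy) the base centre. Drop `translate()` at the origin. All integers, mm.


translate([111, 355, 645]) cube([1130, 861, 38]);
translate([192, 436, 0]) cylinder(h = 645, r = 37);
translate([1160, 436, 0]) cylinder(h = 645, r = 37);
translate([192, 1135, 0]) cylinder(h = 645, r = 37);
translate([1160, 1135, 0]) cylinder(h = 645, r = 37);


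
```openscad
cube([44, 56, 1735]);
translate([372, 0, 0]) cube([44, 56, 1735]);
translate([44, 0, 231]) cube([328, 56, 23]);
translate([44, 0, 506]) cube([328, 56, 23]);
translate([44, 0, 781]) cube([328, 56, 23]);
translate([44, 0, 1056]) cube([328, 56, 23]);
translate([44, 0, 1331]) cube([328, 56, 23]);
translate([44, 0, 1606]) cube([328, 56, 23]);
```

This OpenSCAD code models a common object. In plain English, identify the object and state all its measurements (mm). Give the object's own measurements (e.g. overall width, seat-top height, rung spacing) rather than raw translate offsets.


A straight ladder. Two 44×56 mm vertical rails, 1735 mm tall, stand 416 mm apart (outside-to-outside) with their front faces coplanar on the −y side. 6 rungs, each 56 mm deep and 23 mm tall, span between the inner faces of the rails, front faces flush with the rails. The lowest rung's underside is at z = 231 mm and rungs are spaced 275 mm apart (underside to underside).


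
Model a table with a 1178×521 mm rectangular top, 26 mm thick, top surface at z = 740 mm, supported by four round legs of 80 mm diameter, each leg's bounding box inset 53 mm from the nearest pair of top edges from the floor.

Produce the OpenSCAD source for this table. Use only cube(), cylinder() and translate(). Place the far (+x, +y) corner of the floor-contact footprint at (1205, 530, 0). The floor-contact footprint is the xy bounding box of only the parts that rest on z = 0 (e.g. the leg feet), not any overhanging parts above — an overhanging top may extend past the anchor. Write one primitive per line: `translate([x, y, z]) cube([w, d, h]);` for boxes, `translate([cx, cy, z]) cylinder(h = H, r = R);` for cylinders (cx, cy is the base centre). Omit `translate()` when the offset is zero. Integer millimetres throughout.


// leg_h = 740 - 26 = 714
translate([80, 62, 714]) cube([1178, 521, 26]);
translate([173, 155, 0]) cylinder(h = 714, r = 40);
translate([1165, 155, 0]) cylinder(h = 714, r = 40);
translate([173, 490, 0]) cylinder(h = 714, r = 40);
translate([1165, 490, 0]) cylinder(h = 714, r = 40);


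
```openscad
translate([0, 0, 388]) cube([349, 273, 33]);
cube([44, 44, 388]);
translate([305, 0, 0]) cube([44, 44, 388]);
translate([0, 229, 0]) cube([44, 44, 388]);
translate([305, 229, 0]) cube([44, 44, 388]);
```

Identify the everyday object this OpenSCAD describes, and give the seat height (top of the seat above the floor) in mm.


A stool. The seat height is 421 mm.

A 349×273×33 slab at z = 388 on four corner posts — a stool. The seat top is 388 + 33 = 421 mm.


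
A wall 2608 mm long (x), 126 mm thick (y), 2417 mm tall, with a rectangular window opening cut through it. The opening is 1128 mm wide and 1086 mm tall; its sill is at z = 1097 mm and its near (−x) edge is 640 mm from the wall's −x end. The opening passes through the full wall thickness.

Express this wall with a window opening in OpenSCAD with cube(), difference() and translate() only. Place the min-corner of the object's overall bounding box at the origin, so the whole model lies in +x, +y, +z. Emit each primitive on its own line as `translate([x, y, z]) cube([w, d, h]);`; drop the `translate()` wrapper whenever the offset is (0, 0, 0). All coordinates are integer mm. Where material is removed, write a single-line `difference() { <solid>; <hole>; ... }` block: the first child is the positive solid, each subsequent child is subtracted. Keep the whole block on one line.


difference() { cube([2608, 126, 2417]); translate([640, 0, 1097]) cube([1128, 126, 1086]); }


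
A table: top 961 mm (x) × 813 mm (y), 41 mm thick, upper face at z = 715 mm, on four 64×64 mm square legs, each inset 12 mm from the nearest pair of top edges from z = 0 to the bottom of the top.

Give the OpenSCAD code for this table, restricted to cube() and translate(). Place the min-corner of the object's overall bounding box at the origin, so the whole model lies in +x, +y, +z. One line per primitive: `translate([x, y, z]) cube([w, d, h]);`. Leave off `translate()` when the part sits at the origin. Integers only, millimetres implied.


// leg_h = 715 - 41 = 674
translate([0, 0, 674]) cube([961, 813, 41]);
translate([12, 12, 0]) cube([64, 64, 674]);
translate([885, 12, 0]) cube([64, 64, 674]);
translate([12, 737, 0]) cube([64, 64, 674]);
translate([885, 737, 0]) cube([64, 64, 674]);


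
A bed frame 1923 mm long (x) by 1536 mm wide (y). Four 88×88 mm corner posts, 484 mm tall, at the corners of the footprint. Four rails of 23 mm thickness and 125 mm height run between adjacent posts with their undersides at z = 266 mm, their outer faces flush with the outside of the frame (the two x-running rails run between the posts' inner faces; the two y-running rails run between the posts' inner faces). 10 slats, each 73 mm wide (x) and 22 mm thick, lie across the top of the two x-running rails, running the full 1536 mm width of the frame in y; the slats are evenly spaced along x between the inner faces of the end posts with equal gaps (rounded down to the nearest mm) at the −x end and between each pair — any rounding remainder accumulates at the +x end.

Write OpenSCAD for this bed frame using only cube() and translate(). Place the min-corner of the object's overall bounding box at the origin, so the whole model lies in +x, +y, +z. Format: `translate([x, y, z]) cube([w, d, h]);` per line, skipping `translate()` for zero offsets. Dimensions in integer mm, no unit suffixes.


cube([88, 88, 484]);
translate([0, 1448, 0]) cube([88, 88, 484]);
translate([1835, 0, 0]) cube([88, 88, 484]);
translate([1835, 1448, 0]) cube([88, 88, 484]);
translate([88, 0, 266]) cube([1747, 23, 125]);
translate([88, 1513, 266]) cube([1747, 23, 125]);
translate([0, 88, 266]) cube([23, 1360, 125]);
translate([1900, 88, 266]) cube([23, 1360, 125]);
translate([180, 0, 391]) cube([73, 1536, 22]);
translate([345, 0, 391]) cube([73, 1536, 22]);
translate([510, 0, 391]) cube([73, 1536, 22]);
translate([675, 0, 391]) cube([73, 1536, 22]);
translate([840, 0, 391]) cube([73, 1536, 22]);
translate([1005, 0, 391]) cube([73, 1536, 22]);
translate([1170, 0, 391]) cube([73, 1536, 22]);
translate([1335, 0, 391]) cube([73, 1536, 22]);
translate([1500, 0, 391]) cube([73, 1536, 22]);
translate([1665, 0, 391]) cube([73, 1536, 22]);


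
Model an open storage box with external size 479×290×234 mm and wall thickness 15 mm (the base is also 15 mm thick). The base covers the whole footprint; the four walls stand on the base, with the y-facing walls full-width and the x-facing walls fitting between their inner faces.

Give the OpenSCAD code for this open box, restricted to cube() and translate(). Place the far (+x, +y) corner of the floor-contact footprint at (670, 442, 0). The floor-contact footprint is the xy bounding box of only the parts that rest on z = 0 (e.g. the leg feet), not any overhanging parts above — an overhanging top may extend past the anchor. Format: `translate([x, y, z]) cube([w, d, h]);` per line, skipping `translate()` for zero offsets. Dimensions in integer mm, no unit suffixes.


translate([191, 152, 0]) cube([479, 290, 15]);
translate([191, 152, 15]) cube([479, 15, 219]);
translate([191, 427, 15]) cube([479, 15, 219]);
translate([191, 167, 15]) cube([15, 260, 219]);
translate([655, 167, 15]) cube([15, 260, 219]);


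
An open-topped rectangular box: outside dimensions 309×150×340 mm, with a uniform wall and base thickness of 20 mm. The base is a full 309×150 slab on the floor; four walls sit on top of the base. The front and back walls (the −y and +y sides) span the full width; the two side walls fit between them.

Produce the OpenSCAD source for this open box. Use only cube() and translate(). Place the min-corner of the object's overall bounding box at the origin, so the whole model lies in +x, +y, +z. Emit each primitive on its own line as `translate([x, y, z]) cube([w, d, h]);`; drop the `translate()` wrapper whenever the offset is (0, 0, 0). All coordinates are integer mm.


cube([309, 150, 20]);
translate([0, 0, 20]) cube([309, 20, 320]);
translate([0, 130, 20]) cube([309, 20, 320]);
translate([0, 20, 20]) cube([20, 110, 320]);
translate([289, 20, 20]) cube([20, 110, 320]);


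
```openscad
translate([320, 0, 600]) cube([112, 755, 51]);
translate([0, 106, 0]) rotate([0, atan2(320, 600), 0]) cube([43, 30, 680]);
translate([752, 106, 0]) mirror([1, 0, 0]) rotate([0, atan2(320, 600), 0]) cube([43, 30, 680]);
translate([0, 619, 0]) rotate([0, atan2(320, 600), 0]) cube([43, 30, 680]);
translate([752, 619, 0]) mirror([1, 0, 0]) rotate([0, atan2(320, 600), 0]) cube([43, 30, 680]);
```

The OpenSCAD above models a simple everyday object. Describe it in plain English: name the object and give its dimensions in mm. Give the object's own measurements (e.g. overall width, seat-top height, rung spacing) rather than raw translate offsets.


A sawhorse. A 112×755×51 mm beam (x, y, z) sits on two A-frame leg pairs. Each pair is two raked legs of 43×30 mm section (30 mm along y) splaying symmetrically in x. Each leg rises 600 mm vertically over 320 mm of horizontal reach and is 680 mm long along its own axis. Every leg's outer bottom edge rests on the floor and its outer top edge meets a bottom edge of the beam — the left legs (tilting toward +x) meet the beam's −x bottom edge, the right legs (their mirror images, tilting toward −x) meet its +x bottom edge — so the leg tops tuck under the beam, the beam's underside is 600 mm above the floor, and the feet are 752 mm apart outside-to-outside with the beam centred between them. The two leg pairs are set in 106 mm from either end of the beam.


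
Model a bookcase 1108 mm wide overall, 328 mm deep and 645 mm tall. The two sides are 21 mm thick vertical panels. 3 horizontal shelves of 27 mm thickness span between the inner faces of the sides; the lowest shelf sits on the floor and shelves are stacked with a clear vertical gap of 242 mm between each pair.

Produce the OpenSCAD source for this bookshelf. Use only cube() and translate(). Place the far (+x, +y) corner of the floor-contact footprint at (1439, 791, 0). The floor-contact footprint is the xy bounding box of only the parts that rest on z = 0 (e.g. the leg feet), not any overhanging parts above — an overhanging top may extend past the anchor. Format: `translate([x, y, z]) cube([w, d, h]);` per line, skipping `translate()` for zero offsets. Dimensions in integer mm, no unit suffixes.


translate([331, 463, 0]) cube([21, 328, 645]);
translate([1418, 463, 0]) cube([21, 328, 645]);
translate([352, 463, 0]) cube([1066, 328, 27]);
translate([352, 463, 269]) cube([1066, 328, 27]);
translate([352, 463, 538]) cube([1066, 328, 27]);


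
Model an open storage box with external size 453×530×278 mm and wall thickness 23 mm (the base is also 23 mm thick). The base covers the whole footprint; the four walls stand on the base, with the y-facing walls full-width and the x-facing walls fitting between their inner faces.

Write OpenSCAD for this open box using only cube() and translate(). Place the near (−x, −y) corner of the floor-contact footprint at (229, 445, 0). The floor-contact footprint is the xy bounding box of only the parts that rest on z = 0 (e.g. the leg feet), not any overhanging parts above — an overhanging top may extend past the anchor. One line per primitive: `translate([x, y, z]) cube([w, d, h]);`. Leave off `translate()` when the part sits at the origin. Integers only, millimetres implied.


translate([229, 445, 0]) cube([453, 530, 23]);
translate([229, 445, 23]) cube([453, 23, 255]);
translate([229, 952, 23]) cube([453, 23, 255]);
translate([229, 468, 23]) cube([23, 484, 255]);
translate([659, 468, 23]) cube([23, 484, 255]);


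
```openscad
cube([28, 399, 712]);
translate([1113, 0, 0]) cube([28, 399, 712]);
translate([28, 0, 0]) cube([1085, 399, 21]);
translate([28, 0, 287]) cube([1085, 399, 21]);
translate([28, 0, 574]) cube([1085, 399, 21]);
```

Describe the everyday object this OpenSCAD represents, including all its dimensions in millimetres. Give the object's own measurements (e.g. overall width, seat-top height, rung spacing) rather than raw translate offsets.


An open bookshelf. Two side panels, each 28 mm thick, 399 mm deep and 712 mm tall, stand 1141 mm apart (outside-to-outside). Between them sit 3 shelves, each 21 mm thick and 399 mm deep, spanning the full gap between the sides. The bottom shelf rests on the floor (its underside at z = 0) and the clear gap between one shelf's top and the next shelf's underside is 266 mm.


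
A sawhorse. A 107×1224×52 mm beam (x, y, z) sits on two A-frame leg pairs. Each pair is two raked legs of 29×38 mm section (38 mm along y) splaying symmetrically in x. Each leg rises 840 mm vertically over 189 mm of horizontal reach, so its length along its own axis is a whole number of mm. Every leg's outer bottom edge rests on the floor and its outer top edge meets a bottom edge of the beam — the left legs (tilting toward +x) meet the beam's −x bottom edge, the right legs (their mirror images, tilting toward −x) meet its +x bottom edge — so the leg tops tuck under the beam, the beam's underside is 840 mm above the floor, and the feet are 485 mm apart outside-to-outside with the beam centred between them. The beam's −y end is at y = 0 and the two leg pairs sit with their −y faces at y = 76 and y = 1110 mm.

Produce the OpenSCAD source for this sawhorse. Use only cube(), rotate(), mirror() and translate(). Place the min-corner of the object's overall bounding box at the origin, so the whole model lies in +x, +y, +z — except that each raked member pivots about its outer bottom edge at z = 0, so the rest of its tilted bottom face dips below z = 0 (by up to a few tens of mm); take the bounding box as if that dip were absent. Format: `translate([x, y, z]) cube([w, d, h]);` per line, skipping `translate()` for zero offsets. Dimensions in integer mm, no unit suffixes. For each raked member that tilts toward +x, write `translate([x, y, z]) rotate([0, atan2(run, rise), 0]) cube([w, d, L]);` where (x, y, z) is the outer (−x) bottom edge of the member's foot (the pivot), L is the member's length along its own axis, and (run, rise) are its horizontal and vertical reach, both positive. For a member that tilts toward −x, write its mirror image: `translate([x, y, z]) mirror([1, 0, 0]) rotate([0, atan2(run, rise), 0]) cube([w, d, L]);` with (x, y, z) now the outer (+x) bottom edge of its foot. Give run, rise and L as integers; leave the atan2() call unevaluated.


// leg length = √(189² + 840²) = 861
// right-leg outer foot x = 2·189 + 107 = 485
// beam min-corner = (189, 0, 840)
translate([189, 0, 840]) cube([107, 1224, 52]);
translate([0, 76, 0]) rotate([0, atan2(189, 840), 0]) cube([29, 38, 861]);
translate([485, 76, 0]) mirror([1, 0, 0]) rotate([0, atan2(189, 840), 0]) cube([29, 38, 861]);
translate([0, 1110, 0]) rotate([0, atan2(189, 840), 0]) cube([29, 38, 861]);
translate([485, 1110, 0]) mirror([1, 0, 0]) rotate([0, atan2(189, 840), 0]) cube([29, 38, 861]);


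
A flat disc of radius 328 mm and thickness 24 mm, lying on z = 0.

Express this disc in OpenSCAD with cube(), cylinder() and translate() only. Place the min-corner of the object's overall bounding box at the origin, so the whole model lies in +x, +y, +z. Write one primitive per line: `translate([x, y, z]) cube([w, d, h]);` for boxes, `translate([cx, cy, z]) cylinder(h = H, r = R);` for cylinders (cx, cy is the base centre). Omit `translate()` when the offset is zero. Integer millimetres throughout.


translate([328, 328, 0]) cylinder(h = 24, r = 328);


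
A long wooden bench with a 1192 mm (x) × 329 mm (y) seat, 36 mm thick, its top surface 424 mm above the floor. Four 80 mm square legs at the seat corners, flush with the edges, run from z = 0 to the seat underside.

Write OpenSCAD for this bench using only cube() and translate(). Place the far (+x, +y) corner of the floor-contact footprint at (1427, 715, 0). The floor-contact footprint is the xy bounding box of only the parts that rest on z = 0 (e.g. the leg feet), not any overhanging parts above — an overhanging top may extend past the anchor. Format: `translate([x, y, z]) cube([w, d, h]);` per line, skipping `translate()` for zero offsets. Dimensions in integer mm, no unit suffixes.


translate([235, 386, 388]) cube([1192, 329, 36]);
translate([235, 386, 0]) cube([80, 80, 388]);
translate([235, 635, 0]) cube([80, 80, 388]);
translate([1347, 386, 0]) cube([80, 80, 388]);
translate([1347, 635, 0]) cube([80, 80, 388]);


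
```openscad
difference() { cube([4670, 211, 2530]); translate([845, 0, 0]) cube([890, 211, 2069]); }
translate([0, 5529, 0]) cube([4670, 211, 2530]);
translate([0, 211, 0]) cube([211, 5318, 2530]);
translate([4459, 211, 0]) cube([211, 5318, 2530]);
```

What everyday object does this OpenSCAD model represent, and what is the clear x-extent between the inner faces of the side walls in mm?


A single room. The interior width is 4248 mm.

Four walls enclosing a rectangle with a door in the front wall — a room. Outside width 4670 minus two 211 mm walls gives 4248 mm.


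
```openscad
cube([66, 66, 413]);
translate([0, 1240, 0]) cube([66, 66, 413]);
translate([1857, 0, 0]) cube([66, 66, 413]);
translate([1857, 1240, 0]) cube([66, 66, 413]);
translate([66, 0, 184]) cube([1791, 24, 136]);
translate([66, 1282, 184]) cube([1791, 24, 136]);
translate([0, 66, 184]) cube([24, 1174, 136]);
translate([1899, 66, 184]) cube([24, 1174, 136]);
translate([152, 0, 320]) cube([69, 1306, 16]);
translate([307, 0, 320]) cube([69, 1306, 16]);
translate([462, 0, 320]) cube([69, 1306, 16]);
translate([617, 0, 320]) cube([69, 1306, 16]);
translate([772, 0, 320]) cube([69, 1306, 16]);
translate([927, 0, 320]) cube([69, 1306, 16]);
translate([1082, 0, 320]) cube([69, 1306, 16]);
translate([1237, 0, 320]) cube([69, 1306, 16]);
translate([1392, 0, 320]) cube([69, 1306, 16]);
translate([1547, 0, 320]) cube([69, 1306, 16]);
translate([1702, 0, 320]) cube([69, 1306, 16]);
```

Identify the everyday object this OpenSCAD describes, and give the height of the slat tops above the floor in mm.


A bed frame. The slat-top height is 336 mm.

Four posts, four rails, and a row of slats — a bed frame. Slats sit on the rails at z = 184 + 136 = 320; with slat thickness 16, the top is 336 mm.


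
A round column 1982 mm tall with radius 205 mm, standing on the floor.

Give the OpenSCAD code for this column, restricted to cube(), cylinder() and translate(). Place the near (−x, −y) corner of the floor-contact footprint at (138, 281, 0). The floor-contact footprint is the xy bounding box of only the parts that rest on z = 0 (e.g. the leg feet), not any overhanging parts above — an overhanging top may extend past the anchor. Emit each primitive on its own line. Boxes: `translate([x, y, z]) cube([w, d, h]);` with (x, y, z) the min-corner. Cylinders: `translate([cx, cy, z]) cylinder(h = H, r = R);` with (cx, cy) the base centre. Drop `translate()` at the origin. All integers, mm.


translate([343, 486, 0]) cylinder(h = 1982, r = 205);


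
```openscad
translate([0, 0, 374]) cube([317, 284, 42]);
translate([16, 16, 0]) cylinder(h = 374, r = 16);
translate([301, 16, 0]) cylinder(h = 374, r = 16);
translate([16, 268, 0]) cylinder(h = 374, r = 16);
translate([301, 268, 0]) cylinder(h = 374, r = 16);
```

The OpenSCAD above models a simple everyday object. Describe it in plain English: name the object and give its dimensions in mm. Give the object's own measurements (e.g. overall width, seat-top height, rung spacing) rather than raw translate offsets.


A four-legged stool. The seat is a 317×284×42 mm slab whose top surface is at z = 416 mm; four round legs, each 32 mm in diameter, run from the floor (z = 0) to the underside of the seat, each leg's axis is inset half a diameter from the nearest pair of seat edges (so the leg's bounding box is flush with the corner).


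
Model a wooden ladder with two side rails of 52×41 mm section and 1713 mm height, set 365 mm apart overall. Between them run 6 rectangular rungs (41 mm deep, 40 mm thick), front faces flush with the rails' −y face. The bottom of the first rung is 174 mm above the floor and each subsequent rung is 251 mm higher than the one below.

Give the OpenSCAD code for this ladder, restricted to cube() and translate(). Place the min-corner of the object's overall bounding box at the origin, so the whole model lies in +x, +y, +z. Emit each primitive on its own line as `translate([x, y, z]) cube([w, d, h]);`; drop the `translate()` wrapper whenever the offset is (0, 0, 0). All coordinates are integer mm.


cube([52, 41, 1713]);
translate([313, 0, 0]) cube([52, 41, 1713]);
translate([52, 0, 174]) cube([261, 41, 40]);
translate([52, 0, 425]) cube([261, 41, 40]);
translate([52, 0, 676]) cube([261, 41, 40]);
translate([52, 0, 927]) cube([261, 41, 40]);
translate([52, 0, 1178]) cube([261, 41, 40]);
translate([52, 0, 1429]) cube([261, 41, 40]);


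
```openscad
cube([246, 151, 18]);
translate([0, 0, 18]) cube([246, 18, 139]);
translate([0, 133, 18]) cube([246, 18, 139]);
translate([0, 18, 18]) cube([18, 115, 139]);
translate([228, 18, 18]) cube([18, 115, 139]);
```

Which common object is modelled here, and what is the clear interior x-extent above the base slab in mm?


An open box. The internal width is 210 mm.

A 246×151 base slab with four walls standing on it — an open box. The base is 246 mm wide and the walls are 18 mm thick, so the internal width is 246 − 2 × 18 = 210 mm.


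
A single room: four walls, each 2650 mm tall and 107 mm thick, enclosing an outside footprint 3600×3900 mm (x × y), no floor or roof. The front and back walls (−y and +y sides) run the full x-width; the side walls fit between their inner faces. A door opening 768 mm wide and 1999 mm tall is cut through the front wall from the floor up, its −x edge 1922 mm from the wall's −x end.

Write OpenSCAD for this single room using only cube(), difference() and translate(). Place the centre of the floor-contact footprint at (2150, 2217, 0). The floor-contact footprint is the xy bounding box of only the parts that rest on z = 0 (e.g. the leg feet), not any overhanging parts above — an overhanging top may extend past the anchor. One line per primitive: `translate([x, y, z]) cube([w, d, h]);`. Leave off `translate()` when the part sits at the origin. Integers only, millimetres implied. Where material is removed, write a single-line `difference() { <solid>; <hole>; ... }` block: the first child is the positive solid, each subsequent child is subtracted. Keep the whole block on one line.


difference() { translate([350, 267, 0]) cube([3600, 107, 2650]); translate([2272, 267, 0]) cube([768, 107, 1999]); }
translate([350, 4060, 0]) cube([3600, 107, 2650]);
translate([350, 374, 0]) cube([107, 3686, 2650]);
translate([3843, 374, 0]) cube([107, 3686, 2650]);


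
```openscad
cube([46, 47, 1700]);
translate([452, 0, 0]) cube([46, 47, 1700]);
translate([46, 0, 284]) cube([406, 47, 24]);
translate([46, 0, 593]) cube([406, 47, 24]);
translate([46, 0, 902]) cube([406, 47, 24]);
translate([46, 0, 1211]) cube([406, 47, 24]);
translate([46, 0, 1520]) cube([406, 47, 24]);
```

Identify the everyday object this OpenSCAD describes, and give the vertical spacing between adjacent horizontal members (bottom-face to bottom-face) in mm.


A ladder. The rung spacing is 309 mm.

Two tall 46×47 posts with 5 short bars between them — a ladder. Adjacent rungs sit at z = 284 and z = 593, so the spacing is 593 − 284 = 309 mm.


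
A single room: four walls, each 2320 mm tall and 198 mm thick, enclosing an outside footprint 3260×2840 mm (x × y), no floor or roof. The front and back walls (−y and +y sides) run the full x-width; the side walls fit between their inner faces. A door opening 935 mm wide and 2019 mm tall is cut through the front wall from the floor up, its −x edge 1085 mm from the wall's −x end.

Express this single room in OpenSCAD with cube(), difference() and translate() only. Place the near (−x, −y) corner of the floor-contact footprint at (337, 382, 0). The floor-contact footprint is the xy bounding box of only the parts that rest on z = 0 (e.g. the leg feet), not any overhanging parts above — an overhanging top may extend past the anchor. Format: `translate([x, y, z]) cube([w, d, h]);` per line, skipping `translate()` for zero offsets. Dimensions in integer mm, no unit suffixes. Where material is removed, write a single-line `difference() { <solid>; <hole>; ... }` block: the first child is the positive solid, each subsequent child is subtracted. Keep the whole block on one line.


difference() { translate([337, 382, 0]) cube([3260, 198, 2320]); translate([1422, 382, 0]) cube([935, 198, 2019]); }
translate([337, 3024, 0]) cube([3260, 198, 2320]);
translate([337, 580, 0]) cube([198, 2444, 2320]);
translate([3399, 580, 0]) cube([198, 2444, 2320]);


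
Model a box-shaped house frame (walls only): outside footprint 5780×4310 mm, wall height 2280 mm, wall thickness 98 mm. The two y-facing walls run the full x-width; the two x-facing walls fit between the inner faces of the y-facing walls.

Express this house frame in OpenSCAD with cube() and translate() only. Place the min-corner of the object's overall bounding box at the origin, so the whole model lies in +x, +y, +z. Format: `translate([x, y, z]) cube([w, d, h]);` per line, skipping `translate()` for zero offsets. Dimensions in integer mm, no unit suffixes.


cube([5780, 98, 2280]);
translate([0, 4212, 0]) cube([5780, 98, 2280]);
translate([0, 98, 0]) cube([98, 4114, 2280]);
translate([5682, 98, 0]) cube([98, 4114, 2280]);


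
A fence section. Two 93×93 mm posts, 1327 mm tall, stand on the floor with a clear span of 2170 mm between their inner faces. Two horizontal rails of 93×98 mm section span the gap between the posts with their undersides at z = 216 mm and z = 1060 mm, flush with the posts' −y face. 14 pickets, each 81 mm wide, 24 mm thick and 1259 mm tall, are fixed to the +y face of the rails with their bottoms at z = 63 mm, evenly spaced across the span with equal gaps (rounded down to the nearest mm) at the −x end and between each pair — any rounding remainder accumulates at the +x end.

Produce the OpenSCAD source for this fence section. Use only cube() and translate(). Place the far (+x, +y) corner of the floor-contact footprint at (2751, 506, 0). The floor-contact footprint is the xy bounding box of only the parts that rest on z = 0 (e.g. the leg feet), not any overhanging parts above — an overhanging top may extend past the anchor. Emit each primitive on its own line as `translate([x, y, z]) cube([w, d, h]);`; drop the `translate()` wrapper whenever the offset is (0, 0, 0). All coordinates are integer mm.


translate([395, 413, 0]) cube([93, 93, 1327]);
translate([2658, 413, 0]) cube([93, 93, 1327]);
translate([488, 413, 216]) cube([2170, 93, 98]);
translate([488, 413, 1060]) cube([2170, 93, 98]);
translate([557, 506, 63]) cube([81, 24, 1259]);
translate([707, 506, 63]) cube([81, 24, 1259]);
translate([857, 506, 63]) cube([81, 24, 1259]);
translate([1007, 506, 63]) cube([81, 24, 1259]);
translate([1157, 506, 63]) cube([81, 24, 1259]);
translate([1307, 506, 63]) cube([81, 24, 1259]);
translate([1457, 506, 63]) cube([81, 24, 1259]);
translate([1607, 506, 63]) cube([81, 24, 1259]);
translate([1757, 506, 63]) cube([81, 24, 1259]);
translate([1907, 506, 63]) cube([81, 24, 1259]);
translate([2057, 506, 63]) cube([81, 24, 1259]);
translate([2207, 506, 63]) cube([81, 24, 1259]);
translate([2357, 506, 63]) cube([81, 24, 1259]);
translate([2507, 506, 63]) cube([81, 24, 1259]);


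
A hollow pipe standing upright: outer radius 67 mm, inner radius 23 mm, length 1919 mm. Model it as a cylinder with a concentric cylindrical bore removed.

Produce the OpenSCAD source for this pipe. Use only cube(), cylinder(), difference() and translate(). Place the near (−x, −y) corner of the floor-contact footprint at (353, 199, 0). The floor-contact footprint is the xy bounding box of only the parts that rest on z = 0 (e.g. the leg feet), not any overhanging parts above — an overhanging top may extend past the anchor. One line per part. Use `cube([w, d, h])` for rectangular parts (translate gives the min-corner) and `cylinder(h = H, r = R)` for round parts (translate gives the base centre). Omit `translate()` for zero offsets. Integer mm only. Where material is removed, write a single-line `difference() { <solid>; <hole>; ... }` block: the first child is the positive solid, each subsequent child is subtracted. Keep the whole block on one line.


difference() { translate([420, 266, 0]) cylinder(h = 1919, r = 67); translate([420, 266, 0]) cylinder(h = 1919, r = 23); }


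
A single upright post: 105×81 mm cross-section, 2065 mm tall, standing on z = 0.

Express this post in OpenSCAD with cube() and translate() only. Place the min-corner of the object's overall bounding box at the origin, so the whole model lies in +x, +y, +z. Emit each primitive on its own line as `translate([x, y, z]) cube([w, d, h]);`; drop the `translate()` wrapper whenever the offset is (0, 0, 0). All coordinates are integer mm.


cube([105, 81, 2065]);


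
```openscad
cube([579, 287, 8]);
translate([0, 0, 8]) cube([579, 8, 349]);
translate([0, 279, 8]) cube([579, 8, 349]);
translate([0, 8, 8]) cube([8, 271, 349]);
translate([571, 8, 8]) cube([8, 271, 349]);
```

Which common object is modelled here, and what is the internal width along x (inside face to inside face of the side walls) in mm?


An open box. The internal width is 563 mm.

A 579×287 base slab with four walls standing on it — an open box. The base is 579 mm wide and the walls are 8 mm thick, so the internal width is 579 − 2 × 8 = 563 mm.


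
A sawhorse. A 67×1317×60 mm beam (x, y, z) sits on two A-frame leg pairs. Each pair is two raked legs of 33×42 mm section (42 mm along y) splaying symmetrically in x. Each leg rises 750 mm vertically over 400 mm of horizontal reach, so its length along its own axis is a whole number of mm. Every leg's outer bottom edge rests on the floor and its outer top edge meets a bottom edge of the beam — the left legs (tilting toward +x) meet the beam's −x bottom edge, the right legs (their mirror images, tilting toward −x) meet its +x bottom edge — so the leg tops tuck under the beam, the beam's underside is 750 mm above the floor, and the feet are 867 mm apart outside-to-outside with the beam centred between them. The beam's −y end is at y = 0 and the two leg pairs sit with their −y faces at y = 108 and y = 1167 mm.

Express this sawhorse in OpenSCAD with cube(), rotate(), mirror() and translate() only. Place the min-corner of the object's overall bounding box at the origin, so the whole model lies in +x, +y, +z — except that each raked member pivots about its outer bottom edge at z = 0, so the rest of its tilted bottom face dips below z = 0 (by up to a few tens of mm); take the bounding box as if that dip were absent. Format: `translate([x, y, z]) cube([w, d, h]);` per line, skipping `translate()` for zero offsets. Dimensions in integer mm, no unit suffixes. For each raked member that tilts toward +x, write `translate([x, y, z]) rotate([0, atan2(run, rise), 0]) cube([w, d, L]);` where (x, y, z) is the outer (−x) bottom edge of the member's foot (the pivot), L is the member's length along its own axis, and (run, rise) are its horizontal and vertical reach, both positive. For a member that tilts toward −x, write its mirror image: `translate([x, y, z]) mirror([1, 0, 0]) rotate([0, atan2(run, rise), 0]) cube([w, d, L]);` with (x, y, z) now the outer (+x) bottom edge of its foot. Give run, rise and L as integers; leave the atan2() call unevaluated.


translate([400, 0, 750]) cube([67, 1317, 60]);
translate([0, 108, 0]) rotate([0, atan2(400, 750), 0]) cube([33, 42, 850]);
translate([867, 108, 0]) mirror([1, 0, 0]) rotate([0, atan2(400, 750), 0]) cube([33, 42, 850]);
translate([0, 1167, 0]) rotate([0, atan2(400, 750), 0]) cube([33, 42, 850]);
translate([867, 1167, 0]) mirror([1, 0, 0]) rotate([0, atan2(400, 750), 0]) cube([33, 42, 850]);


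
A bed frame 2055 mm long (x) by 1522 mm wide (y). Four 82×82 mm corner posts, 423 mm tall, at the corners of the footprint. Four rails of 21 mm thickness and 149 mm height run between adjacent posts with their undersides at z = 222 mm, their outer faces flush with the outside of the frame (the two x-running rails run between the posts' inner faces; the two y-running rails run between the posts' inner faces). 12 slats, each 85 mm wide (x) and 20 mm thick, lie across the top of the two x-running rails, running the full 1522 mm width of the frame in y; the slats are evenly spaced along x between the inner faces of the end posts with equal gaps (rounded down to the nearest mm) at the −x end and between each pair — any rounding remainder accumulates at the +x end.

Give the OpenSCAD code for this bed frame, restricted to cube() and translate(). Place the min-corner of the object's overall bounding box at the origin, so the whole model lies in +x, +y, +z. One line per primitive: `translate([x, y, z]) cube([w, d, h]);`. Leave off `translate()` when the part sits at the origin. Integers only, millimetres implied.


cube([82, 82, 423]);
translate([0, 1440, 0]) cube([82, 82, 423]);
translate([1973, 0, 0]) cube([82, 82, 423]);
translate([1973, 1440, 0]) cube([82, 82, 423]);
translate([82, 0, 222]) cube([1891, 21, 149]);
translate([82, 1501, 222]) cube([1891, 21, 149]);
translate([0, 82, 222]) cube([21, 1358, 149]);
translate([2034, 82, 222]) cube([21, 1358, 149]);
translate([149, 0, 371]) cube([85, 1522, 20]);
translate([301, 0, 371]) cube([85, 1522, 20]);
translate([453, 0, 371]) cube([85, 1522, 20]);
translate([605, 0, 371]) cube([85, 1522, 20]);
translate([757, 0, 371]) cube([85, 1522, 20]);
translate([909, 0, 371]) cube([85, 1522, 20]);
translate([1061, 0, 371]) cube([85, 1522, 20]);
translate([1213, 0, 371]) cube([85, 1522, 20]);
translate([1365, 0, 371]) cube([85, 1522, 20]);
translate([1517, 0, 371]) cube([85, 1522, 20]);
translate([1669, 0, 371]) cube([85, 1522, 20]);
translate([1821, 0, 371]) cube([85, 1522, 20]);


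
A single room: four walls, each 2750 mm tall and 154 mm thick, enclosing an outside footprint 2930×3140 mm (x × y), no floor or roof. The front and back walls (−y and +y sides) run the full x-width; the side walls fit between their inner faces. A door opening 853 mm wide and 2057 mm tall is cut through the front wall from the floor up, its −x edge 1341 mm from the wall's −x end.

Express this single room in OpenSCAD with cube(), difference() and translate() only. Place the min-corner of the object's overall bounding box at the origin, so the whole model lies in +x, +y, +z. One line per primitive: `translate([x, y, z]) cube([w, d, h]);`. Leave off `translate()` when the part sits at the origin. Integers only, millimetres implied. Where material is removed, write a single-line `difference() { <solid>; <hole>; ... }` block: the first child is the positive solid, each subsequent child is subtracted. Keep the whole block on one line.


difference() { cube([2930, 154, 2750]); translate([1341, 0, 0]) cube([853, 154, 2057]); }
translate([0, 2986, 0]) cube([2930, 154, 2750]);
translate([0, 154, 0]) cube([154, 2832, 2750]);
translate([2776, 154, 0]) cube([154, 2832, 2750]);


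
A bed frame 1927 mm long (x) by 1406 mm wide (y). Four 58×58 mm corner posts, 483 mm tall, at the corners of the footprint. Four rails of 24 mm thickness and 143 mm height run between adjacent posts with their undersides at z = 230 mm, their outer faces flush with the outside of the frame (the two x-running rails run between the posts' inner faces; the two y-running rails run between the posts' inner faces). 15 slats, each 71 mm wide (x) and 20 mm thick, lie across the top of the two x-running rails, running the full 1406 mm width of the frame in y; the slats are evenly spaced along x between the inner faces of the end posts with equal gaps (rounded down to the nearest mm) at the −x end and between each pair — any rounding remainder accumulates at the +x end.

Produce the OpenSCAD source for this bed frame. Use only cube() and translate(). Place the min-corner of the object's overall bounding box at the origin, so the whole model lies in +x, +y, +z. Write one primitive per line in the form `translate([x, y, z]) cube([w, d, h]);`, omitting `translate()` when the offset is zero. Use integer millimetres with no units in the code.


// slat z = rail_z + rail_h = 230 + 143 = 373
// slat gap = ⌊(1811 − 15·71) / 16⌋ = 46
cube([58, 58, 483]);
translate([0, 1348, 0]) cube([58, 58, 483]);
translate([1869, 0, 0]) cube([58, 58, 483]);
translate([1869, 1348, 0]) cube([58, 58, 483]);
translate([58, 0, 230]) cube([1811, 24, 143]);
translate([58, 1382, 230]) cube([1811, 24, 143]);
translate([0, 58, 230]) cube([24, 1290, 143]);
translate([1903, 58, 230]) cube([24, 1290, 143]);
translate([104, 0, 373]) cube([71, 1406, 20]);
translate([221, 0, 373]) cube([71, 1406, 20]);
translate([338, 0, 373]) cube([71, 1406, 20]);
translate([455, 0, 373]) cube([71, 1406, 20]);
translate([572, 0, 373]) cube([71, 1406, 20]);
translate([689, 0, 373]) cube([71, 1406, 20]);
translate([806, 0, 373]) cube([71, 1406, 20]);
translate([923, 0, 373]) cube([71, 1406, 20]);
translate([1040, 0, 373]) cube([71, 1406, 20]);
translate([1157, 0, 373]) cube([71, 1406, 20]);
translate([1274, 0, 373]) cube([71, 1406, 20]);
translate([1391, 0, 373]) cube([71, 1406, 20]);
translate([1508, 0, 373]) cube([71, 1406, 20]);
translate([1625, 0, 373]) cube([71, 1406, 20]);
translate([1742, 0, 373]) cube([71, 1406, 20]);
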